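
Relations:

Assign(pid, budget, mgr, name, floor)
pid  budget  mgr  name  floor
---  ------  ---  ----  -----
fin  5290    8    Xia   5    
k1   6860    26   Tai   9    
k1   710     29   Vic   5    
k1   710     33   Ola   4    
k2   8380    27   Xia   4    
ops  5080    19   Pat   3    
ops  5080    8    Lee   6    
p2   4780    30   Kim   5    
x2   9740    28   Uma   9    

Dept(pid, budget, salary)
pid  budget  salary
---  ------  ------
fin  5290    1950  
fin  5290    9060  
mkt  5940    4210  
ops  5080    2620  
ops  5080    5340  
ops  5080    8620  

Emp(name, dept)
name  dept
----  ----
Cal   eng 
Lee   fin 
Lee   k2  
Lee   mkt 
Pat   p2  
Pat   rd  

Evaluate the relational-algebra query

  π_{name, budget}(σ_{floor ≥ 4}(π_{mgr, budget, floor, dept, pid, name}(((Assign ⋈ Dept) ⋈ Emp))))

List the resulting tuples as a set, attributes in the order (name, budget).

Assign ⋈ Dept (natural join on pid, budget): {(fin, 5290, 8, Xia, 5, 1950), (fin, 5290, 8, Xia, 5, 9060), (ops, 5080, 19, Pat, 3, 2620), (ops, 5080, 19, Pat, 3, 5340), (ops, 5080, 19, Pat, 3, 8620), (ops, 5080, 8, Lee, 6, 2620), (ops, 5080, 8, Lee, 6, 5340), (ops, 5080, 8, Lee, 6, 8620)}
(Assign ⋈ Dept) ⋈ Emp (natural join on name): {(ops, 5080, 19, Pat, 3, 2620, p2), (ops, 5080, 19, Pat, 3, 2620, rd), (ops, 5080, 19, Pat, 3, 5340, p2), (ops, 5080, 19, Pat, 3, 5340, rd), (ops, 5080, 19, Pat, 3, 8620, p2), (ops, 5080, 19, Pat, 3, 8620, rd), (ops, 5080, 8, Lee, 6, 2620, fin), (ops, 5080, 8, Lee, 6, 2620, k2), (ops, 5080, 8, Lee, 6, 2620, mkt), (ops, 5080, 8, Lee, 6, 5340, fin), (ops, 5080, 8, Lee, 6, 5340, k2), (ops, 5080, 8, Lee, 6, 5340, mkt), (ops, 5080, 8, Lee, 6, 8620, fin), (ops, 5080, 8, Lee, 6, 8620, k2), (ops, 5080, 8, Lee, 6, 8620, mkt)}
Keep only column(s) mgr, budget, floor, dept, pid, name (10 duplicate(s) eliminated): {(19, 5080, 3, p2, ops, Pat), (19, 5080, 3, rd, ops, Pat), (8, 5080, 6, fin, ops, Lee), (8, 5080, 6, k2, ops, Lee), (8, 5080, 6, mkt, ops, Lee)}
Apply σ_{floor ≥ 4}; surviving tuples: {(8, 5080, 6, fin, ops, Lee), (8, 5080, 6, k2, ops, Lee), (8, 5080, 6, mkt, ops, Lee)}
Keep only column(s) name, budget (2 duplicate(s) eliminated): {(Lee, 5080)}

{(Lee, 5080)}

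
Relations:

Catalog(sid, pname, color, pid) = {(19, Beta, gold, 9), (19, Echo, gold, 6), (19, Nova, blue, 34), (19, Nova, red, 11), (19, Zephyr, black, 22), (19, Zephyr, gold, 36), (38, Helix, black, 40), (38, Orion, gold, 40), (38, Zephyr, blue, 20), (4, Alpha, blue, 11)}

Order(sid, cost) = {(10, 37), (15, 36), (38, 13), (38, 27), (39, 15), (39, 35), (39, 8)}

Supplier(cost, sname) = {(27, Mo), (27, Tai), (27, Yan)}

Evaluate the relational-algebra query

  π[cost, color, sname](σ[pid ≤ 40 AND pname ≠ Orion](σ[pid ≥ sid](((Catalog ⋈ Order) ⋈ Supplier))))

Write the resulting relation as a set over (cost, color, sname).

Joining Catalog and Order on sid yields {(38, Helix, black, 40, 13), (38, Helix, black, 40, 27), (38, Orion, gold, 40, 13), (38, Orion, gold, 40, 27), (38, Zephyr, blue, 20, 13), (38, Zephyr, blue, 20, 27)}.
Joining (Catalog ⋈ Order) and Supplier on cost yields {(38, Helix, black, 40, 27, Mo), (38, Helix, black, 40, 27, Tai), (38, Helix, black, 40, 27, Yan), (38, Orion, gold, 40, 27, Mo), (38, Orion, gold, 40, 27, Tai), (38, Orion, gold, 40, 27, Yan), (38, Zephyr, blue, 20, 27, Mo), (38, Zephyr, blue, 20, 27, Tai), (38, Zephyr, blue, 20, 27, Yan)}.
Filtering on pid ≥ sid leaves {(38, Helix, black, 40, 27, Mo), (38, Helix, black, 40, 27, Tai), (38, Helix, black, 40, 27, Yan), (38, Orion, gold, 40, 27, Mo), (38, Orion, gold, 40, 27, Tai), (38, Orion, gold, 40, 27, Yan)}.
Filtering on pid ≤ 40 AND pname ≠ Orion leaves {(38, Helix, black, 40, 27, Mo), (38, Helix, black, 40, 27, Tai), (38, Helix, black, 40, 27, Yan)}.
Keep only column(s) cost, color, sname: {(27, black, Mo), (27, black, Tai), (27, black, Yan)}

{(27, black, Mo), (27, black, Tai), (27, black, Yan)}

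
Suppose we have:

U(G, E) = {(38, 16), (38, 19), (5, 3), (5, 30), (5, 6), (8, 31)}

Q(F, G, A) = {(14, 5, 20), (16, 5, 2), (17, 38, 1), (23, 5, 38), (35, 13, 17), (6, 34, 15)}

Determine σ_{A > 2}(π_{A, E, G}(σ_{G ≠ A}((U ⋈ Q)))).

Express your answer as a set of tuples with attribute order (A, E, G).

Natural join on G: {(38, 16, 17, 1), (38, 19, 17, 1), (5, 3, 14, 20), (5, 3, 16, 2), (5, 3, 23, 38), (5, 30, 14, 20), (5, 30, 16, 2), (5, 30, 23, 38), (5, 6, 14, 20), (5, 6, 16, 2), (5, 6, 23, 38)}
Filtering on G ≠ A leaves {(38, 16, 17, 1), (38, 19, 17, 1), (5, 3, 14, 20), (5, 3, 16, 2), (5, 3, 23, 38), (5, 30, 14, 20), (5, 30, 16, 2), (5, 30, 23, 38), (5, 6, 14, 20), (5, 6, 16, 2), (5, 6, 23, 38)}.
π[A, E, G]: project onto (A, E, G) → {(1, 16, 38), (1, 19, 38), (2, 3, 5), (2, 30, 5), (2, 6, 5), (20, 3, 5), (20, 30, 5), (20, 6, 5), (38, 3, 5), (38, 30, 5), (38, 6, 5)}
Filtering on A > 2 leaves {(20, 3, 5), (20, 30, 5), (20, 6, 5), (38, 3, 5), (38, 30, 5), (38, 6, 5)}.

{(20, 3, 5), (20, 30, 5), (20, 6, 5), (38, 3, 5), (38, 30, 5), (38, 6, 5)}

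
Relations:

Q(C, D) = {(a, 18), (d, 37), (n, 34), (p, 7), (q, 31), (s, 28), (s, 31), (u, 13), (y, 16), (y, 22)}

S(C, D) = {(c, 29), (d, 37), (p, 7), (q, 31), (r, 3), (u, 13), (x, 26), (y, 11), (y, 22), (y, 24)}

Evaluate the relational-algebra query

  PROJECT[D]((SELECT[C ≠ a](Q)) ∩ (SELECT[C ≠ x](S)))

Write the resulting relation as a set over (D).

{13, 22, 31, 37, 7}

Filtering on C ≠ a leaves {(d, 37), (n, 34), (p, 7), (q, 31), (s, 28), (s, 31), (u, 13), (y, 16), (y, 22)}.
Filtering on C ≠ x leaves {(c, 29), (d, 37), (p, 7), (q, 31), (r, 3), (u, 13), (y, 11), (y, 22), (y, 24)}.
Taking the intersection: {(d, 37), (p, 7), (q, 31), (u, 13), (y, 22)}
Projecting to D: {13, 22, 31, 37, 7}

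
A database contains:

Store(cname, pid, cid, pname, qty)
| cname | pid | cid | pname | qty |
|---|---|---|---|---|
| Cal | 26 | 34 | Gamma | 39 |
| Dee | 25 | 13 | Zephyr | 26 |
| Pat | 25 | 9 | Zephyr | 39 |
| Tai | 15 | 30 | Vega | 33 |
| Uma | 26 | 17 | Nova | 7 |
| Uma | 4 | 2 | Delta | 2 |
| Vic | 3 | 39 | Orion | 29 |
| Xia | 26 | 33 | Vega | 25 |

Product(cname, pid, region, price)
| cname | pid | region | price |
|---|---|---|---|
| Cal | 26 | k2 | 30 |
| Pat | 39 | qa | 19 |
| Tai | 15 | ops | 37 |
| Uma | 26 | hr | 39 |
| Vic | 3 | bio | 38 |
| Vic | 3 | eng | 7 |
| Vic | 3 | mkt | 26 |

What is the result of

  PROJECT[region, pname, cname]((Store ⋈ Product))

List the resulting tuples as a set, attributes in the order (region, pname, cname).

{(bio, Orion, Vic), (eng, Orion, Vic), (hr, Nova, Uma), (k2, Gamma, Cal), (mkt, Orion, Vic), (ops, Vega, Tai)}

Joining Store and Product on cname, pid yields {(Cal, 26, 34, Gamma, 39, k2, 30), (Tai, 15, 30, Vega, 33, ops, 37), (Uma, 26, 17, Nova, 7, hr, 39), (Vic, 3, 39, Orion, 29, bio, 38), (Vic, 3, 39, Orion, 29, eng, 7), (Vic, 3, 39, Orion, 29, mkt, 26)}.
π[region, pname, cname]: project onto (region, pname, cname) → {(bio, Orion, Vic), (eng, Orion, Vic), (hr, Nova, Uma), (k2, Gamma, Cal), (mkt, Orion, Vic), (ops, Vega, Tai)}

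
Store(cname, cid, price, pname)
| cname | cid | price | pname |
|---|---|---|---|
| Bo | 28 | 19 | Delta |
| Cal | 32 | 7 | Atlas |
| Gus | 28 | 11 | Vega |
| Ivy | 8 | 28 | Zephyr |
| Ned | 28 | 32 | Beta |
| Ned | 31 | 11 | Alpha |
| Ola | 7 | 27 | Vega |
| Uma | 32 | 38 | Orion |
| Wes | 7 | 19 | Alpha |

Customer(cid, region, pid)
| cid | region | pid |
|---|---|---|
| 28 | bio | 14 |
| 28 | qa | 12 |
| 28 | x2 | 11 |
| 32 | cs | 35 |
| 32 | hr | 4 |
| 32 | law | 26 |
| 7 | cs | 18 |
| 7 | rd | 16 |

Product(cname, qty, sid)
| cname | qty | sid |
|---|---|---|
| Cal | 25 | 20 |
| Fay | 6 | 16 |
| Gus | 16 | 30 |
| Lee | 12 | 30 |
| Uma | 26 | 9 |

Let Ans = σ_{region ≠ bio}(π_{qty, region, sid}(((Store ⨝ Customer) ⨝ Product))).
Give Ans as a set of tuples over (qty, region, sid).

Joining Store and Customer on cid yields {(Bo, 28, 19, Delta, bio, 14), (Bo, 28, 19, Delta, qa, 12), (Bo, 28, 19, Delta, x2, 11), (Cal, 32, 7, Atlas, cs, 35), (Cal, 32, 7, Atlas, hr, 4), (Cal, 32, 7, Atlas, law, 26), (Gus, 28, 11, Vega, bio, 14), (Gus, 28, 11, Vega, qa, 12), (Gus, 28, 11, Vega, x2, 11), (Ned, 28, 32, Beta, bio, 14), (Ned, 28, 32, Beta, qa, 12), (Ned, 28, 32, Beta, x2, 11), (Ola, 7, 27, Vega, cs, 18), (Ola, 7, 27, Vega, rd, 16), (Uma, 32, 38, Orion, cs, 35), (Uma, 32, 38, Orion, hr, 4), (Uma, 32, 38, Orion, law, 26), (Wes, 7, 19, Alpha, cs, 18), (Wes, 7, 19, Alpha, rd, 16)}.
Joining (Store ⨝ Customer) and Product on cname yields {(Cal, 32, 7, Atlas, cs, 35, 25, 20), (Cal, 32, 7, Atlas, hr, 4, 25, 20), (Cal, 32, 7, Atlas, law, 26, 25, 20), (Gus, 28, 11, Vega, bio, 14, 16, 30), (Gus, 28, 11, Vega, qa, 12, 16, 30), (Gus, 28, 11, Vega, x2, 11, 16, 30), (Uma, 32, 38, Orion, cs, 35, 26, 9), (Uma, 32, 38, Orion, hr, 4, 26, 9), (Uma, 32, 38, Orion, law, 26, 26, 9)}.
Keep only column(s) qty, region, sid: {(16, bio, 30), (16, qa, 30), (16, x2, 30), (25, cs, 20), (25, hr, 20), (25, law, 20), (26, cs, 9), (26, hr, 9), (26, law, 9)}
Apply σ_{region ≠ bio}; surviving tuples: {(16, qa, 30), (16, x2, 30), (25, cs, 20), (25, hr, 20), (25, law, 20), (26, cs, 9), (26, hr, 9), (26, law, 9)}

{(16, qa, 30), (16, x2, 30), (25, cs, 20), (25, hr, 20), (25, law, 20), (26, cs, 9), (26, hr, 9), (26, law, 9)}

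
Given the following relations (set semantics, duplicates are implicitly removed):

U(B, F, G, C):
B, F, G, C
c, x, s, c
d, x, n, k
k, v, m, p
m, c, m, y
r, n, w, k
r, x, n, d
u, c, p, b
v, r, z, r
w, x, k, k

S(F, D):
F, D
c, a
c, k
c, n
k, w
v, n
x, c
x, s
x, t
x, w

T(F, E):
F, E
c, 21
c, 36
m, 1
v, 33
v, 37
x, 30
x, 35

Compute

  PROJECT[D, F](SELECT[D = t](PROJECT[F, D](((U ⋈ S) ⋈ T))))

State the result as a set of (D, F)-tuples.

{(t, x)}

U ⋈ S (natural join on F): {(c, x, s, c, c), (c, x, s, c, s), (c, x, s, c, t), (c, x, s, c, w), (d, x, n, k, c), (d, x, n, k, s), (d, x, n, k, t), (d, x, n, k, w), (k, v, m, p, n), (m, c, m, y, a), (m, c, m, y, k), (m, c, m, y, n), (r, x, n, d, c), (r, x, n, d, s), (r, x, n, d, t), (r, x, n, d, w), (u, c, p, b, a), (u, c, p, b, k), (u, c, p, b, n), (w, x, k, k, c), (w, x, k, k, s), (w, x, k, k, t), (w, x, k, k, w)}
(U ⋈ S) ⋈ T (natural join on F): {(c, x, s, c, c, 30), (c, x, s, c, c, 35), (c, x, s, c, s, 30), (c, x, s, c, s, 35), (c, x, s, c, t, 30), (c, x, s, c, t, 35), (c, x, s, c, w, 30), (c, x, s, c, w, 35), (d, x, n, k, c, 30), (d, x, n, k, c, 35), (d, x, n, k, s, 30), (d, x, n, k, s, 35), (d, x, n, k, t, 30), (d, x, n, k, t, 35), (d, x, n, k, w, 30), (d, x, n, k, w, 35), (k, v, m, p, n, 33), (k, v, m, p, n, 37), (m, c, m, y, a, 21), (m, c, m, y, a, 36), (m, c, m, y, k, 21), (m, c, m, y, k, 36), (m, c, m, y, n, 21), (m, c, m, y, n, 36), (r, x, n, d, c, 30), (r, x, n, d, c, 35), (r, x, n, d, s, 30), (r, x, n, d, s, 35), (r, x, n, d, t, 30), (r, x, n, d, t, 35), (r, x, n, d, w, 30), (r, x, n, d, w, 35), (u, c, p, b, a, 21), (u, c, p, b, a, 36), (u, c, p, b, k, 21), (u, c, p, b, k, 36), (u, c, p, b, n, 21), (u, c, p, b, n, 36), (w, x, k, k, c, 30), (w, x, k, k, c, 35), (w, x, k, k, s, 30), (w, x, k, k, s, 35), (w, x, k, k, t, 30), (w, x, k, k, t, 35), (w, x, k, k, w, 30), (w, x, k, k, w, 35)}
Projecting to F, D (38 duplicate(s) eliminated): {(c, a), (c, k), (c, n), (v, n), (x, c), (x, s), (x, t), (x, w)}
Selection D = t: {(x, t)}
Projecting to D, F: {(t, x)}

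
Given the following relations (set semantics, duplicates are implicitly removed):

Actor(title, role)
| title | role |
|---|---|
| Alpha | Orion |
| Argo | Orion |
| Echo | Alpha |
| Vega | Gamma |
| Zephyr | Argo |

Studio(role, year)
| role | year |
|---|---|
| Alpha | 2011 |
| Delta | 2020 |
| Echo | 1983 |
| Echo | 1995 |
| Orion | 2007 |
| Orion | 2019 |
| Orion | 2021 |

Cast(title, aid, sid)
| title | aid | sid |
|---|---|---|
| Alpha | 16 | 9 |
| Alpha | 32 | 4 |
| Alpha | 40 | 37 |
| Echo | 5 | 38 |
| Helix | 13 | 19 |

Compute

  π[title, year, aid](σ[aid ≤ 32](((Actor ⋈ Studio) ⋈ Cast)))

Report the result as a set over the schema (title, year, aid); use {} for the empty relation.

{(Alpha, 2007, 16), (Alpha, 2007, 32), (Alpha, 2019, 16), (Alpha, 2019, 32), (Alpha, 2021, 16), (Alpha, 2021, 32), (Echo, 2011, 5)}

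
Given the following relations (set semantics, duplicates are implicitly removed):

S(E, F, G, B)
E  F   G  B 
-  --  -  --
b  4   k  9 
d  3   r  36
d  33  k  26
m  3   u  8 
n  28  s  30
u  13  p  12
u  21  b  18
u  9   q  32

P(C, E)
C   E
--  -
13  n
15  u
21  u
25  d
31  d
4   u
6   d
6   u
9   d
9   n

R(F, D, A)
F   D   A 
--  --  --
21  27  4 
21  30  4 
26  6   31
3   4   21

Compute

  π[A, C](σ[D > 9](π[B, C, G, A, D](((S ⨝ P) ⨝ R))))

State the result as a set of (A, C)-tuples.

Natural join on E: {(d, 3, r, 36, 25), (d, 3, r, 36, 31), (d, 3, r, 36, 6), (d, 3, r, 36, 9), (d, 33, k, 26, 25), (d, 33, k, 26, 31), (d, 33, k, 26, 6), (d, 33, k, 26, 9), (n, 28, s, 30, 13), (n, 28, s, 30, 9), (u, 13, p, 12, 15), (u, 13, p, 12, 21), (u, 13, p, 12, 4), (u, 13, p, 12, 6), (u, 21, b, 18, 15), (u, 21, b, 18, 21), (u, 21, b, 18, 4), (u, 21, b, 18, 6), (u, 9, q, 32, 15), (u, 9, q, 32, 21), (u, 9, q, 32, 4), (u, 9, q, 32, 6)}
Natural join on F: {(d, 3, r, 36, 25, 4, 21), (d, 3, r, 36, 31, 4, 21), (d, 3, r, 36, 6, 4, 21), (d, 3, r, 36, 9, 4, 21), (u, 21, b, 18, 15, 27, 4), (u, 21, b, 18, 15, 30, 4), (u, 21, b, 18, 21, 27, 4), (u, 21, b, 18, 21, 30, 4), (u, 21, b, 18, 4, 27, 4), (u, 21, b, 18, 4, 30, 4), (u, 21, b, 18, 6, 27, 4), (u, 21, b, 18, 6, 30, 4)}
π[B, C, G, A, D]: project onto (B, C, G, A, D) → {(18, 15, b, 4, 27), (18, 15, b, 4, 30), (18, 21, b, 4, 27), (18, 21, b, 4, 30), (18, 4, b, 4, 27), (18, 4, b, 4, 30), (18, 6, b, 4, 27), (18, 6, b, 4, 30), (36, 25, r, 21, 4), (36, 31, r, 21, 4), (36, 6, r, 21, 4), (36, 9, r, 21, 4)}
Apply σ_{D > 9}; surviving tuples: {(18, 15, b, 4, 27), (18, 15, b, 4, 30), (18, 21, b, 4, 27), (18, 21, b, 4, 30), (18, 4, b, 4, 27), (18, 4, b, 4, 30), (18, 6, b, 4, 27), (18, 6, b, 4, 30)}
π[A, C]: project onto (A, C) (4 duplicate(s) eliminated) → {(4, 15), (4, 21), (4, 4), (4, 6)}

{(4, 15), (4, 21), (4, 4), (4, 6)}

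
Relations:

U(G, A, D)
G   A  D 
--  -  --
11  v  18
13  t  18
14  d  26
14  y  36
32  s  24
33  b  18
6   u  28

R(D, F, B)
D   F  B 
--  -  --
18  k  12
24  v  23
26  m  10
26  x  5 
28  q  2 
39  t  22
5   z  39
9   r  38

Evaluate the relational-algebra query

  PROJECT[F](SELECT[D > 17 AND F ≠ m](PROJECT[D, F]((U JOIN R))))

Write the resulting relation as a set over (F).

Natural join on D: {(11, v, 18, k, 12), (13, t, 18, k, 12), (14, d, 26, m, 10), (14, d, 26, x, 5), (32, s, 24, v, 23), (33, b, 18, k, 12), (6, u, 28, q, 2)}
Keep only column(s) D, F (2 duplicate(s) eliminated): {(18, k), (24, v), (26, m), (26, x), (28, q)}
Selection D > 17 AND F ≠ m: {(18, k), (24, v), (26, x), (28, q)}
Keep only column(s) F: {k, q, v, x}

{k, q, v, x}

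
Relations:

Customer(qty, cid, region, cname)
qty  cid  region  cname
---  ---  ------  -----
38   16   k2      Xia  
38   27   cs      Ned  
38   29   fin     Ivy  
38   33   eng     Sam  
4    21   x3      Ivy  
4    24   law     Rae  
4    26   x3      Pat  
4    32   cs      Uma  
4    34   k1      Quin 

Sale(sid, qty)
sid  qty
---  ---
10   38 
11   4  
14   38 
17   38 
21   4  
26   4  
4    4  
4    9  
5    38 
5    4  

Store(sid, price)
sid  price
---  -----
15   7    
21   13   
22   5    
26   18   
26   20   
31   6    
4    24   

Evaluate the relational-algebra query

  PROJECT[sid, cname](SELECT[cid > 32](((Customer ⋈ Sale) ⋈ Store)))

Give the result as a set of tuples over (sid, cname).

{(21, Quin), (26, Quin), (4, Quin)}

Customer ⋈ Sale (natural join on qty): {(38, 16, k2, Xia, 10), (38, 16, k2, Xia, 14), (38, 16, k2, Xia, 17), (38, 16, k2, Xia, 5), (38, 27, cs, Ned, 10), (38, 27, cs, Ned, 14), (38, 27, cs, Ned, 17), (38, 27, cs, Ned, 5), (38, 29, fin, Ivy, 10), (38, 29, fin, Ivy, 14), (38, 29, fin, Ivy, 17), (38, 29, fin, Ivy, 5), (38, 33, eng, Sam, 10), (38, 33, eng, Sam, 14), (38, 33, eng, Sam, 17), (38, 33, eng, Sam, 5), (4, 21, x3, Ivy, 11), (4, 21, x3, Ivy, 21), (4, 21, x3, Ivy, 26), (4, 21, x3, Ivy, 4), (4, 21, x3, Ivy, 5), (4, 24, law, Rae, 11), (4, 24, law, Rae, 21), (4, 24, law, Rae, 26), (4, 24, law, Rae, 4), (4, 24, law, Rae, 5), (4, 26, x3, Pat, 11), (4, 26, x3, Pat, 21), (4, 26, x3, Pat, 26), (4, 26, x3, Pat, 4), (4, 26, x3, Pat, 5), (4, 32, cs, Uma, 11), (4, 32, cs, Uma, 21), (4, 32, cs, Uma, 26), (4, 32, cs, Uma, 4), (4, 32, cs, Uma, 5), (4, 34, k1, Quin, 11), (4, 34, k1, Quin, 21), (4, 34, k1, Quin, 26), (4, 34, k1, Quin, 4), (4, 34, k1, Quin, 5)}
(Customer ⋈ Sale) ⋈ Store (natural join on sid): {(4, 21, x3, Ivy, 21, 13), (4, 21, x3, Ivy, 26, 18), (4, 21, x3, Ivy, 26, 20), (4, 21, x3, Ivy, 4, 24), (4, 24, law, Rae, 21, 13), (4, 24, law, Rae, 26, 18), (4, 24, law, Rae, 26, 20), (4, 24, law, Rae, 4, 24), (4, 26, x3, Pat, 21, 13), (4, 26, x3, Pat, 26, 18), (4, 26, x3, Pat, 26, 20), (4, 26, x3, Pat, 4, 24), (4, 32, cs, Uma, 21, 13), (4, 32, cs, Uma, 26, 18), (4, 32, cs, Uma, 26, 20), (4, 32, cs, Uma, 4, 24), (4, 34, k1, Quin, 21, 13), (4, 34, k1, Quin, 26, 18), (4, 34, k1, Quin, 26, 20), (4, 34, k1, Quin, 4, 24)}
Apply σ_{cid > 32}; surviving tuples: {(4, 34, k1, Quin, 21, 13), (4, 34, k1, Quin, 26, 18), (4, 34, k1, Quin, 26, 20), (4, 34, k1, Quin, 4, 24)}
Projecting to sid, cname (1 duplicate(s) eliminated): {(21, Quin), (26, Quin), (4, Quin)}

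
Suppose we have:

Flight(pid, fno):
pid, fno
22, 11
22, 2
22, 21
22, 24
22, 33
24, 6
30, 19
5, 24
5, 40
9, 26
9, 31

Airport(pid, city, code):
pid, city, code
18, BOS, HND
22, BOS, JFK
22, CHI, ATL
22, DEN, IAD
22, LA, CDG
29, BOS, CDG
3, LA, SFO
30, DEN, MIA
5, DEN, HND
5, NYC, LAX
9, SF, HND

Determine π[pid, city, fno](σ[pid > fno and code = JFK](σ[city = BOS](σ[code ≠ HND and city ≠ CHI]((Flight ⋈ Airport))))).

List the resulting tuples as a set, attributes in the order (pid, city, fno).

{(22, BOS, 11), (22, BOS, 2), (22, BOS, 21)}

Joining Flight and Airport on pid yields {(22, 11, BOS, JFK), (22, 11, CHI, ATL), (22, 11, DEN, IAD), (22, 11, LA, CDG), (22, 2, BOS, JFK), (22, 2, CHI, ATL), (22, 2, DEN, IAD), (22, 2, LA, CDG), (22, 21, BOS, JFK), (22, 21, CHI, ATL), (22, 21, DEN, IAD), (22, 21, LA, CDG), (22, 24, BOS, JFK), (22, 24, CHI, ATL), (22, 24, DEN, IAD), (22, 24, LA, CDG), (22, 33, BOS, JFK), (22, 33, CHI, ATL), (22, 33, DEN, IAD), (22, 33, LA, CDG), (30, 19, DEN, MIA), (5, 24, DEN, HND), (5, 24, NYC, LAX), (5, 40, DEN, HND), (5, 40, NYC, LAX), (9, 26, SF, HND), (9, 31, SF, HND)}.
σ[code ≠ HND and city ≠ CHI]: keep tuples satisfying code ≠ HND and city ≠ CHI → {(22, 11, BOS, JFK), (22, 11, DEN, IAD), (22, 11, LA, CDG), (22, 2, BOS, JFK), (22, 2, DEN, IAD), (22, 2, LA, CDG), (22, 21, BOS, JFK), (22, 21, DEN, IAD), (22, 21, LA, CDG), (22, 24, BOS, JFK), (22, 24, DEN, IAD), (22, 24, LA, CDG), (22, 33, BOS, JFK), (22, 33, DEN, IAD), (22, 33, LA, CDG), (30, 19, DEN, MIA), (5, 24, NYC, LAX), (5, 40, NYC, LAX)}
σ[city = BOS]: keep tuples satisfying city = BOS → {(22, 11, BOS, JFK), (22, 2, BOS, JFK), (22, 21, BOS, JFK), (22, 24, BOS, JFK), (22, 33, BOS, JFK)}
σ[pid > fno and code = JFK]: keep tuples satisfying pid > fno and code = JFK → {(22, 11, BOS, JFK), (22, 2, BOS, JFK), (22, 21, BOS, JFK)}
Projecting to pid, city, fno: {(22, BOS, 11), (22, BOS, 2), (22, BOS, 21)}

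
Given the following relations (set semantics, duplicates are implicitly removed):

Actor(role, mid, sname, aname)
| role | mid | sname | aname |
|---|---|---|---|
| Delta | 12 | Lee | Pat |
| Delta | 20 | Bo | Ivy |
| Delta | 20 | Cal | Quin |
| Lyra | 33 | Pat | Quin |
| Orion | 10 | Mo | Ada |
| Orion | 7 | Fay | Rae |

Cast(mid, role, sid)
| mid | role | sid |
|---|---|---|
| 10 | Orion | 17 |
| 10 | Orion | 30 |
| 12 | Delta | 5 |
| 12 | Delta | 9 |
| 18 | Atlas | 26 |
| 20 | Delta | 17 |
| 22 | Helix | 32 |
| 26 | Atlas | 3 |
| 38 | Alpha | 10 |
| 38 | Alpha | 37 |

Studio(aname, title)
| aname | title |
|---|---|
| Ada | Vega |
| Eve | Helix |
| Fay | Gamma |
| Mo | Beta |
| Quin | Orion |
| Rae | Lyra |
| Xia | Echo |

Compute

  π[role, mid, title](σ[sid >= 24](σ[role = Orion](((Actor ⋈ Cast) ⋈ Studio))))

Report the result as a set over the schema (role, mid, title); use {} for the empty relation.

Natural join on role, mid: {(Delta, 12, Lee, Pat, 5), (Delta, 12, Lee, Pat, 9), (Delta, 20, Bo, Ivy, 17), (Delta, 20, Cal, Quin, 17), (Orion, 10, Mo, Ada, 17), (Orion, 10, Mo, Ada, 30)}
Natural join on aname: {(Delta, 20, Cal, Quin, 17, Orion), (Orion, 10, Mo, Ada, 17, Vega), (Orion, 10, Mo, Ada, 30, Vega)}
Filtering on role = Orion leaves {(Orion, 10, Mo, Ada, 17, Vega), (Orion, 10, Mo, Ada, 30, Vega)}.
Filtering on sid >= 24 leaves {(Orion, 10, Mo, Ada, 30, Vega)}.
Keep only column(s) role, mid, title: {(Orion, 10, Vega)}

{(Orion, 10, Vega)}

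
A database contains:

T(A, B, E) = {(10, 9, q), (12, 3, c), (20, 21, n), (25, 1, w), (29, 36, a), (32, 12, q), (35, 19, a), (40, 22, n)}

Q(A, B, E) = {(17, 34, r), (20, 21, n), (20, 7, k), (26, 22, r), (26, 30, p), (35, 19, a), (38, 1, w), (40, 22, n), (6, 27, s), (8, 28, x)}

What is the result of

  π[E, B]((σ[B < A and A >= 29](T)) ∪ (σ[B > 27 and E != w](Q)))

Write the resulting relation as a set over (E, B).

{(a, 19), (n, 22), (p, 30), (q, 12), (r, 34), (x, 28)}

Filtering on B < A and A >= 29 leaves {(32, 12, q), (35, 19, a), (40, 22, n)}.
Filtering on B > 27 and E != w leaves {(17, 34, r), (26, 30, p), (8, 28, x)}.
Union: {(32, 12, q), (35, 19, a), (40, 22, n)} with {(17, 34, r), (26, 30, p), (8, 28, x)} → {(17, 34, r), (26, 30, p), (32, 12, q), (35, 19, a), (40, 22, n), (8, 28, x)}
Projecting to E, B: {(a, 19), (n, 22), (p, 30), (q, 12), (r, 34), (x, 28)}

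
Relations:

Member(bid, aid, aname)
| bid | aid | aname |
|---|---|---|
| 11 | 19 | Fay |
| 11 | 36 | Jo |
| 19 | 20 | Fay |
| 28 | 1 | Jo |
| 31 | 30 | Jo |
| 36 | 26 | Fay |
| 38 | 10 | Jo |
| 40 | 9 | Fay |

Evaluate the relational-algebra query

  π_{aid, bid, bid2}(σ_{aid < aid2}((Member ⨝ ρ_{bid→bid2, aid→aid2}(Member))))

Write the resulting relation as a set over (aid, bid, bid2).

ρ[bid→bid2, aid→aid2]: schema becomes (bid2, aid2, aname); tuples unchanged.
Joining Member and ρ_{bid→bid2, aid→aid2}(Member) on aname yields {(11, 19, Fay, 11, 19), (11, 19, Fay, 19, 20), (11, 19, Fay, 36, 26), (11, 19, Fay, 40, 9), (11, 36, Jo, 11, 36), (11, 36, Jo, 28, 1), (11, 36, Jo, 31, 30), (11, 36, Jo, 38, 10), (19, 20, Fay, 11, 19), (19, 20, Fay, 19, 20), (19, 20, Fay, 36, 26), (19, 20, Fay, 40, 9), (28, 1, Jo, 11, 36), (28, 1, Jo, 28, 1), (28, 1, Jo, 31, 30), (28, 1, Jo, 38, 10), (31, 30, Jo, 11, 36), (31, 30, Jo, 28, 1), (31, 30, Jo, 31, 30), (31, 30, Jo, 38, 10), (36, 26, Fay, 11, 19), (36, 26, Fay, 19, 20), (36, 26, Fay, 36, 26), (36, 26, Fay, 40, 9), (38, 10, Jo, 11, 36), (38, 10, Jo, 28, 1), (38, 10, Jo, 31, 30), (38, 10, Jo, 38, 10), (40, 9, Fay, 11, 19), (40, 9, Fay, 19, 20), (40, 9, Fay, 36, 26), (40, 9, Fay, 40, 9)}.
σ[aid < aid2]: keep tuples satisfying aid < aid2 → {(11, 19, Fay, 19, 20), (11, 19, Fay, 36, 26), (19, 20, Fay, 36, 26), (28, 1, Jo, 11, 36), (28, 1, Jo, 31, 30), (28, 1, Jo, 38, 10), (31, 30, Jo, 11, 36), (38, 10, Jo, 11, 36), (38, 10, Jo, 31, 30), (40, 9, Fay, 11, 19), (40, 9, Fay, 19, 20), (40, 9, Fay, 36, 26)}
Keep only column(s) aid, bid, bid2: {(1, 28, 11), (1, 28, 31), (1, 28, 38), (10, 38, 11), (10, 38, 31), (19, 11, 19), (19, 11, 36), (20, 19, 36), (30, 31, 11), (9, 40, 11), (9, 40, 19), (9, 40, 36)}

{(1, 28, 11), (1, 28, 31), (1, 28, 38), (10, 38, 11), (10, 38, 31), (19, 11, 19), (19, 11, 36), (20, 19, 36), (30, 31, 11), (9, 40, 11), (9, 40, 19), (9, 40, 36)}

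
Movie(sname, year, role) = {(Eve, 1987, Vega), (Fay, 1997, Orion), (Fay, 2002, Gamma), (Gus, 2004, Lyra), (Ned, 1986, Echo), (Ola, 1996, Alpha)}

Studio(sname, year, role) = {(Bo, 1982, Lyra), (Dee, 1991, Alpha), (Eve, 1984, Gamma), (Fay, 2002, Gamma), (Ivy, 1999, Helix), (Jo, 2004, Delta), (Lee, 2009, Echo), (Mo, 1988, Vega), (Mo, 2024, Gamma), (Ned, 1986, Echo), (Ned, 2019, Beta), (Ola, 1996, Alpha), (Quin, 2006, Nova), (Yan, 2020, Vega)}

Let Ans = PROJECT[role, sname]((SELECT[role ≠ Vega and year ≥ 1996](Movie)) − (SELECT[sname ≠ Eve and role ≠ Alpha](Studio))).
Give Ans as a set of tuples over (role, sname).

Filtering on role ≠ Vega and year ≥ 1996 leaves {(Fay, 1997, Orion), (Fay, 2002, Gamma), (Gus, 2004, Lyra), (Ola, 1996, Alpha)}.
Filtering on sname ≠ Eve and role ≠ Alpha leaves {(Bo, 1982, Lyra), (Fay, 2002, Gamma), (Ivy, 1999, Helix), (Jo, 2004, Delta), (Lee, 2009, Echo), (Mo, 1988, Vega), (Mo, 2024, Gamma), (Ned, 1986, Echo), (Ned, 2019, Beta), (Quin, 2006, Nova), (Yan, 2020, Vega)}.
Taking the difference: {(Fay, 1997, Orion), (Gus, 2004, Lyra), (Ola, 1996, Alpha)}
π[role, sname]: project onto (role, sname) → {(Alpha, Ola), (Lyra, Gus), (Orion, Fay)}

{(Alpha, Ola), (Lyra, Gus), (Orion, Fay)}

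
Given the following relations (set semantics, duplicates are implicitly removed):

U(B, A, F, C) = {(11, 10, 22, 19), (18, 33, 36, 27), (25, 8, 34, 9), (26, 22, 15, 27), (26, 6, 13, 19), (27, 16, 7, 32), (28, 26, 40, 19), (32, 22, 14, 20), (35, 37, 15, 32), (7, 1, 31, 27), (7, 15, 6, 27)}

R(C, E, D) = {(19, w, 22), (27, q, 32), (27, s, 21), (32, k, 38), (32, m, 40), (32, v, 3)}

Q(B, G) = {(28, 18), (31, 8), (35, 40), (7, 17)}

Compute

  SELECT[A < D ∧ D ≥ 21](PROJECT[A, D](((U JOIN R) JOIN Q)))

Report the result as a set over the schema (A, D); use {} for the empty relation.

Joining U and R on C yields {(11, 10, 22, 19, w, 22), (18, 33, 36, 27, q, 32), (18, 33, 36, 27, s, 21), (26, 22, 15, 27, q, 32), (26, 22, 15, 27, s, 21), (26, 6, 13, 19, w, 22), (27, 16, 7, 32, k, 38), (27, 16, 7, 32, m, 40), (27, 16, 7, 32, v, 3), (28, 26, 40, 19, w, 22), (35, 37, 15, 32, k, 38), (35, 37, 15, 32, m, 40), (35, 37, 15, 32, v, 3), (7, 1, 31, 27, q, 32), (7, 1, 31, 27, s, 21), (7, 15, 6, 27, q, 32), (7, 15, 6, 27, s, 21)}.
Joining (U JOIN R) and Q on B yields {(28, 26, 40, 19, w, 22, 18), (35, 37, 15, 32, k, 38, 40), (35, 37, 15, 32, m, 40, 40), (35, 37, 15, 32, v, 3, 40), (7, 1, 31, 27, q, 32, 17), (7, 1, 31, 27, s, 21, 17), (7, 15, 6, 27, q, 32, 17), (7, 15, 6, 27, s, 21, 17)}.
Projecting to A, D: {(1, 21), (1, 32), (15, 21), (15, 32), (26, 22), (37, 3), (37, 38), (37, 40)}
Apply σ_{A < D ∧ D ≥ 21}; surviving tuples: {(1, 21), (1, 32), (15, 21), (15, 32), (37, 38), (37, 40)}

{(1, 21), (1, 32), (15, 21), (15, 32), (37, 38), (37, 40)}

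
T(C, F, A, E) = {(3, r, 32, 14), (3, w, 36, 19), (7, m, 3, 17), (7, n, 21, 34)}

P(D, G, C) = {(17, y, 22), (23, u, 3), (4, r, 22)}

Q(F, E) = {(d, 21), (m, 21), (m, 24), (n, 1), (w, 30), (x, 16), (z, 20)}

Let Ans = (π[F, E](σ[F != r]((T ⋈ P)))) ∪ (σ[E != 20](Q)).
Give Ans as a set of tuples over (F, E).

{(d, 21), (m, 21), (m, 24), (n, 1), (w, 19), (w, 30), (x, 16)}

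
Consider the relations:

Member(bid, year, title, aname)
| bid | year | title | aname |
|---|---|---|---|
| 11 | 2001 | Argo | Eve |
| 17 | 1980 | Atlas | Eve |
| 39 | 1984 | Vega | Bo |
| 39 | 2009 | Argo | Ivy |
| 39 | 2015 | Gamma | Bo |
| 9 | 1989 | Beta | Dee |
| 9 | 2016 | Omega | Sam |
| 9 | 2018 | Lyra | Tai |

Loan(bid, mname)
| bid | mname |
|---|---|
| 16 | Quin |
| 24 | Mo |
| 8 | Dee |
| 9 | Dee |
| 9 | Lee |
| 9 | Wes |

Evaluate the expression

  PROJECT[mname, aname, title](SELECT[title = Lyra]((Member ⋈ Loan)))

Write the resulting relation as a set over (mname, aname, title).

{(Dee, Tai, Lyra), (Lee, Tai, Lyra), (Wes, Tai, Lyra)}

Member ⋈ Loan (natural join on bid): {(9, 1989, Beta, Dee, Dee), (9, 1989, Beta, Dee, Lee), (9, 1989, Beta, Dee, Wes), (9, 2016, Omega, Sam, Dee), (9, 2016, Omega, Sam, Lee), (9, 2016, Omega, Sam, Wes), (9, 2018, Lyra, Tai, Dee), (9, 2018, Lyra, Tai, Lee), (9, 2018, Lyra, Tai, Wes)}
Filtering on title = Lyra leaves {(9, 2018, Lyra, Tai, Dee), (9, 2018, Lyra, Tai, Lee), (9, 2018, Lyra, Tai, Wes)}.
Projecting to mname, aname, title: {(Dee, Tai, Lyra), (Lee, Tai, Lyra), (Wes, Tai, Lyra)}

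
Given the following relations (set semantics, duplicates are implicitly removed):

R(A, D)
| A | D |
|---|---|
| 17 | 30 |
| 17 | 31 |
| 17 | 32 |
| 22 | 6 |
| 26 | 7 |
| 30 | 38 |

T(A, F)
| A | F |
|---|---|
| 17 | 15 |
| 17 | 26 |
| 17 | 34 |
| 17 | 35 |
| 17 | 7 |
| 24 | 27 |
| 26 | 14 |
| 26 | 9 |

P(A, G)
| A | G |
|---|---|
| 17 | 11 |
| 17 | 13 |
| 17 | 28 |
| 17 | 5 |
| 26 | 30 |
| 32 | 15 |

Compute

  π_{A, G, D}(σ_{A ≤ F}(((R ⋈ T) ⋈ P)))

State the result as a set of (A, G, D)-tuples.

Natural join on A: {(17, 30, 15), (17, 30, 26), (17, 30, 34), (17, 30, 35), (17, 30, 7), (17, 31, 15), (17, 31, 26), (17, 31, 34), (17, 31, 35), (17, 31, 7), (17, 32, 15), (17, 32, 26), (17, 32, 34), (17, 32, 35), (17, 32, 7), (26, 7, 14), (26, 7, 9)}
Natural join on A: {(17, 30, 15, 11), (17, 30, 15, 13), (17, 30, 15, 28), (17, 30, 15, 5), (17, 30, 26, 11), (17, 30, 26, 13), (17, 30, 26, 28), (17, 30, 26, 5), (17, 30, 34, 11), (17, 30, 34, 13), (17, 30, 34, 28), (17, 30, 34, 5), (17, 30, 35, 11), (17, 30, 35, 13), (17, 30, 35, 28), (17, 30, 35, 5), (17, 30, 7, 11), (17, 30, 7, 13), (17, 30, 7, 28), (17, 30, 7, 5), (17, 31, 15, 11), (17, 31, 15, 13), (17, 31, 15, 28), (17, 31, 15, 5), (17, 31, 26, 11), (17, 31, 26, 13), (17, 31, 26, 28), (17, 31, 26, 5), (17, 31, 34, 11), (17, 31, 34, 13), (17, 31, 34, 28), (17, 31, 34, 5), (17, 31, 35, 11), (17, 31, 35, 13), (17, 31, 35, 28), (17, 31, 35, 5), (17, 31, 7, 11), (17, 31, 7, 13), (17, 31, 7, 28), (17, 31, 7, 5), (17, 32, 15, 11), (17, 32, 15, 13), (17, 32, 15, 28), (17, 32, 15, 5), (17, 32, 26, 11), (17, 32, 26, 13), (17, 32, 26, 28), (17, 32, 26, 5), (17, 32, 34, 11), (17, 32, 34, 13), (17, 32, 34, 28), (17, 32, 34, 5), (17, 32, 35, 11), (17, 32, 35, 13), (17, 32, 35, 28), (17, 32, 35, 5), (17, 32, 7, 11), (17, 32, 7, 13), (17, 32, 7, 28), (17, 32, 7, 5), (26, 7, 14, 30), (26, 7, 9, 30)}
σ[A ≤ F]: keep tuples satisfying A ≤ F → {(17, 30, 26, 11), (17, 30, 26, 13), (17, 30, 26, 28), (17, 30, 26, 5), (17, 30, 34, 11), (17, 30, 34, 13), (17, 30, 34, 28), (17, 30, 34, 5), (17, 30, 35, 11), (17, 30, 35, 13), (17, 30, 35, 28), (17, 30, 35, 5), (17, 31, 26, 11), (17, 31, 26, 13), (17, 31, 26, 28), (17, 31, 26, 5), (17, 31, 34, 11), (17, 31, 34, 13), (17, 31, 34, 28), (17, 31, 34, 5), (17, 31, 35, 11), (17, 31, 35, 13), (17, 31, 35, 28), (17, 31, 35, 5), (17, 32, 26, 11), (17, 32, 26, 13), (17, 32, 26, 28), (17, 32, 26, 5), (17, 32, 34, 11), (17, 32, 34, 13), (17, 32, 34, 28), (17, 32, 34, 5), (17, 32, 35, 11), (17, 32, 35, 13), (17, 32, 35, 28), (17, 32, 35, 5)}
Projecting to A, G, D (24 duplicate(s) eliminated): {(17, 11, 30), (17, 11, 31), (17, 11, 32), (17, 13, 30), (17, 13, 31), (17, 13, 32), (17, 28, 30), (17, 28, 31), (17, 28, 32), (17, 5, 30), (17, 5, 31), (17, 5, 32)}

{(17, 11, 30), (17, 11, 31), (17, 11, 32), (17, 13, 30), (17, 13, 31), (17, 13, 32), (17, 28, 30), (17, 28, 31), (17, 28, 32), (17, 5, 30), (17, 5, 31), (17, 5, 32)}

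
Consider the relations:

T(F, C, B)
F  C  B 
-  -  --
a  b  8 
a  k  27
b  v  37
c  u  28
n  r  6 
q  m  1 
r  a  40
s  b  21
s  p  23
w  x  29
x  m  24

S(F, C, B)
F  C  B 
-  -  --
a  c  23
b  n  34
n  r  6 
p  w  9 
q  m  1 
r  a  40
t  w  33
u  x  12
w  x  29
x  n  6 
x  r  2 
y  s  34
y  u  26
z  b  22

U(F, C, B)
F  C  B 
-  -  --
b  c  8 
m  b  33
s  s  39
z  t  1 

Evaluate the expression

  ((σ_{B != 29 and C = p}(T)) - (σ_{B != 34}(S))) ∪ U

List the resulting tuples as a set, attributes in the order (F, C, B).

Selection B != 29 and C = p: {(s, p, 23)}
Selection B != 34: {(a, c, 23), (n, r, 6), (p, w, 9), (q, m, 1), (r, a, 40), (t, w, 33), (u, x, 12), (w, x, 29), (x, n, 6), (x, r, 2), (y, u, 26), (z, b, 22)}
Set difference of the two operands is {(s, p, 23)}.
Set union of the two operands is {(b, c, 8), (m, b, 33), (s, p, 23), (s, s, 39), (z, t, 1)}.

{(b, c, 8), (m, b, 33), (s, p, 23), (s, s, 39), (z, t, 1)}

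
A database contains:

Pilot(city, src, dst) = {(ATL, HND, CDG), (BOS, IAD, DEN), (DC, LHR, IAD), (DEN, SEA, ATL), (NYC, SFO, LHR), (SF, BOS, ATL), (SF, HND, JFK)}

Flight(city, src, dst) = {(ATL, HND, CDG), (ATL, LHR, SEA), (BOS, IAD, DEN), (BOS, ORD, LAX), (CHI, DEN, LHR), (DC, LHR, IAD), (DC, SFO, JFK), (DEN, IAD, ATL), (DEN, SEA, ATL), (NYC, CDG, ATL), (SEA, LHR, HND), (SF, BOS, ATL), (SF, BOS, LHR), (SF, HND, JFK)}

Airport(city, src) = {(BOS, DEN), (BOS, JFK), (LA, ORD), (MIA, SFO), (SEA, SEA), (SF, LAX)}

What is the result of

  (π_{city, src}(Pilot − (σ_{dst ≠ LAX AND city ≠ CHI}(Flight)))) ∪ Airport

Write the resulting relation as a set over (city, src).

{(BOS, DEN), (BOS, JFK), (LA, ORD), (MIA, SFO), (NYC, SFO), (SEA, SEA), (SF, LAX)}

Apply σ_{dst ≠ LAX AND city ≠ CHI}; surviving tuples: {(ATL, HND, CDG), (ATL, LHR, SEA), (BOS, IAD, DEN), (DC, LHR, IAD), (DC, SFO, JFK), (DEN, IAD, ATL), (DEN, SEA, ATL), (NYC, CDG, ATL), (SEA, LHR, HND), (SF, BOS, ATL), (SF, BOS, LHR), (SF, HND, JFK)}
Difference: {(ATL, HND, CDG), (BOS, IAD, DEN), (DC, LHR, IAD), (DEN, SEA, ATL), (NYC, SFO, LHR), (SF, BOS, ATL), (SF, HND, JFK)} with {(ATL, HND, CDG), (ATL, LHR, SEA), (BOS, IAD, DEN), (DC, LHR, IAD), (DC, SFO, JFK), (DEN, IAD, ATL), (DEN, SEA, ATL), (NYC, CDG, ATL), (SEA, LHR, HND), (SF, BOS, ATL), (SF, BOS, LHR), (SF, HND, JFK)} → {(NYC, SFO, LHR)}
π_{city, src} gives {(NYC, SFO)}.
Union: {(NYC, SFO)} with {(BOS, DEN), (BOS, JFK), (LA, ORD), (MIA, SFO), (SEA, SEA), (SF, LAX)} → {(BOS, DEN), (BOS, JFK), (LA, ORD), (MIA, SFO), (NYC, SFO), (SEA, SEA), (SF, LAX)}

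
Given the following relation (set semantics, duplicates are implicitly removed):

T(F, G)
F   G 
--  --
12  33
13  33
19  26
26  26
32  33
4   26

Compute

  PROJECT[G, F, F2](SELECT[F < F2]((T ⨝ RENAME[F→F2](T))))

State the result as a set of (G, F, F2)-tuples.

{(26, 19, 26), (26, 4, 19), (26, 4, 26), (33, 12, 13), (33, 12, 32), (33, 13, 32)}

ρ[F→F2]: schema becomes (F2, G); tuples unchanged.
Natural join on G: {(12, 33, 12), (12, 33, 13), (12, 33, 32), (13, 33, 12), (13, 33, 13), (13, 33, 32), (19, 26, 19), (19, 26, 26), (19, 26, 4), (26, 26, 19), (26, 26, 26), (26, 26, 4), (32, 33, 12), (32, 33, 13), (32, 33, 32), (4, 26, 19), (4, 26, 26), (4, 26, 4)}
Selection F < F2: {(12, 33, 13), (12, 33, 32), (13, 33, 32), (19, 26, 26), (4, 26, 19), (4, 26, 26)}
π[G, F, F2]: project onto (G, F, F2) → {(26, 19, 26), (26, 4, 19), (26, 4, 26), (33, 12, 13), (33, 12, 32), (33, 13, 32)}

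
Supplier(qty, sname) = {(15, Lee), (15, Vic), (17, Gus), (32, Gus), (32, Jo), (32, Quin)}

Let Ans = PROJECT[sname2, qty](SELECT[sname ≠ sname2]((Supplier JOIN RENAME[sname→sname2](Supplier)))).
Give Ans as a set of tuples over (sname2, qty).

ρ[sname→sname2]: schema becomes (qty, sname2); tuples unchanged.
Joining Supplier and RENAME[sname→sname2](Supplier) on qty yields {(15, Lee, Lee), (15, Lee, Vic), (15, Vic, Lee), (15, Vic, Vic), (17, Gus, Gus), (32, Gus, Gus), (32, Gus, Jo), (32, Gus, Quin), (32, Jo, Gus), (32, Jo, Jo), (32, Jo, Quin), (32, Quin, Gus), (32, Quin, Jo), (32, Quin, Quin)}.
Selection sname ≠ sname2: {(15, Lee, Vic), (15, Vic, Lee), (32, Gus, Jo), (32, Gus, Quin), (32, Jo, Gus), (32, Jo, Quin), (32, Quin, Gus), (32, Quin, Jo)}
π_{sname2, qty} gives {(Gus, 32), (Jo, 32), (Lee, 15), (Quin, 32), (Vic, 15)} (3 duplicate(s) eliminated).

{(Gus, 32), (Jo, 32), (Lee, 15), (Quin, 32), (Vic, 15)}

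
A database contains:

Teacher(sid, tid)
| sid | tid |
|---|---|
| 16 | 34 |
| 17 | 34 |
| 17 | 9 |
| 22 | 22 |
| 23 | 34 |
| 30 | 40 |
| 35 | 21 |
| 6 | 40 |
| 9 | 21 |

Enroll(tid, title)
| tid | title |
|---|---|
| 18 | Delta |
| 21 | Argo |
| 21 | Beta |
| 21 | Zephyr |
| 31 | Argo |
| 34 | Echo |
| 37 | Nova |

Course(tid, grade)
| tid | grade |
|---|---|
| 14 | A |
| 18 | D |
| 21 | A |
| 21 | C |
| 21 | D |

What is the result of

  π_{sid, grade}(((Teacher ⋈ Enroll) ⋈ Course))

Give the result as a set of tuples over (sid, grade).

Teacher ⋈ Enroll (natural join on tid): {(16, 34, Echo), (17, 34, Echo), (23, 34, Echo), (35, 21, Argo), (35, 21, Beta), (35, 21, Zephyr), (9, 21, Argo), (9, 21, Beta), (9, 21, Zephyr)}
(Teacher ⋈ Enroll) ⋈ Course (natural join on tid): {(35, 21, Argo, A), (35, 21, Argo, C), (35, 21, Argo, D), (35, 21, Beta, A), (35, 21, Beta, C), (35, 21, Beta, D), (35, 21, Zephyr, A), (35, 21, Zephyr, C), (35, 21, Zephyr, D), (9, 21, Argo, A), (9, 21, Argo, C), (9, 21, Argo, D), (9, 21, Beta, A), (9, 21, Beta, C), (9, 21, Beta, D), (9, 21, Zephyr, A), (9, 21, Zephyr, C), (9, 21, Zephyr, D)}
Projecting to sid, grade (12 duplicate(s) eliminated): {(35, A), (35, C), (35, D), (9, A), (9, C), (9, D)}

{(35, A), (35, C), (35, D), (9, A), (9, C), (9, D)}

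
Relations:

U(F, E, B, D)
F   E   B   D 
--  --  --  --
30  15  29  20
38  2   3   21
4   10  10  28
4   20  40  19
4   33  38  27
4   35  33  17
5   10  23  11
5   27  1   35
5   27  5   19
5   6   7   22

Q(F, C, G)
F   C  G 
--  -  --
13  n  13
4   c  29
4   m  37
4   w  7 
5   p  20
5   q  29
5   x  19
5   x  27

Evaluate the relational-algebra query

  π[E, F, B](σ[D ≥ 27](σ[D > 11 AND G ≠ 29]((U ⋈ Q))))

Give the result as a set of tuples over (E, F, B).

{(10, 4, 10), (27, 5, 1), (33, 4, 38)}

U ⋈ Q (natural join on F): {(4, 10, 10, 28, c, 29), (4, 10, 10, 28, m, 37), (4, 10, 10, 28, w, 7), (4, 20, 40, 19, c, 29), (4, 20, 40, 19, m, 37), (4, 20, 40, 19, w, 7), (4, 33, 38, 27, c, 29), (4, 33, 38, 27, m, 37), (4, 33, 38, 27, w, 7), (4, 35, 33, 17, c, 29), (4, 35, 33, 17, m, 37), (4, 35, 33, 17, w, 7), (5, 10, 23, 11, p, 20), (5, 10, 23, 11, q, 29), (5, 10, 23, 11, x, 19), (5, 10, 23, 11, x, 27), (5, 27, 1, 35, p, 20), (5, 27, 1, 35, q, 29), (5, 27, 1, 35, x, 19), (5, 27, 1, 35, x, 27), (5, 27, 5, 19, p, 20), (5, 27, 5, 19, q, 29), (5, 27, 5, 19, x, 19), (5, 27, 5, 19, x, 27), (5, 6, 7, 22, p, 20), (5, 6, 7, 22, q, 29), (5, 6, 7, 22, x, 19), (5, 6, 7, 22, x, 27)}
σ[D > 11 AND G ≠ 29]: keep tuples satisfying D > 11 AND G ≠ 29 → {(4, 10, 10, 28, m, 37), (4, 10, 10, 28, w, 7), (4, 20, 40, 19, m, 37), (4, 20, 40, 19, w, 7), (4, 33, 38, 27, m, 37), (4, 33, 38, 27, w, 7), (4, 35, 33, 17, m, 37), (4, 35, 33, 17, w, 7), (5, 27, 1, 35, p, 20), (5, 27, 1, 35, x, 19), (5, 27, 1, 35, x, 27), (5, 27, 5, 19, p, 20), (5, 27, 5, 19, x, 19), (5, 27, 5, 19, x, 27), (5, 6, 7, 22, p, 20), (5, 6, 7, 22, x, 19), (5, 6, 7, 22, x, 27)}
σ[D ≥ 27]: keep tuples satisfying D ≥ 27 → {(4, 10, 10, 28, m, 37), (4, 10, 10, 28, w, 7), (4, 33, 38, 27, m, 37), (4, 33, 38, 27, w, 7), (5, 27, 1, 35, p, 20), (5, 27, 1, 35, x, 19), (5, 27, 1, 35, x, 27)}
Keep only column(s) E, F, B (4 duplicate(s) eliminated): {(10, 4, 10), (27, 5, 1), (33, 4, 38)}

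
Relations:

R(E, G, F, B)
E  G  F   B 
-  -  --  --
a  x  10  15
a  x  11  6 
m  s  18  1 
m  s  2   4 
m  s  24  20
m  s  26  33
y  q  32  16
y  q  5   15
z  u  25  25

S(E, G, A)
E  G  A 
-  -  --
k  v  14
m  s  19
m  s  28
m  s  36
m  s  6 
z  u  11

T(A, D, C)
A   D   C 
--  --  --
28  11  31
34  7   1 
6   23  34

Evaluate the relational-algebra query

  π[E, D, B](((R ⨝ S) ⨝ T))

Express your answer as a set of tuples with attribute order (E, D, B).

{(m, 11, 1), (m, 11, 20), (m, 11, 33), (m, 11, 4), (m, 23, 1), (m, 23, 20), (m, 23, 33), (m, 23, 4)}

Natural join on E, G: {(m, s, 18, 1, 19), (m, s, 18, 1, 28), (m, s, 18, 1, 36), (m, s, 18, 1, 6), (m, s, 2, 4, 19), (m, s, 2, 4, 28), (m, s, 2, 4, 36), (m, s, 2, 4, 6), (m, s, 24, 20, 19), (m, s, 24, 20, 28), (m, s, 24, 20, 36), (m, s, 24, 20, 6), (m, s, 26, 33, 19), (m, s, 26, 33, 28), (m, s, 26, 33, 36), (m, s, 26, 33, 6), (z, u, 25, 25, 11)}
Natural join on A: {(m, s, 18, 1, 28, 11, 31), (m, s, 18, 1, 6, 23, 34), (m, s, 2, 4, 28, 11, 31), (m, s, 2, 4, 6, 23, 34), (m, s, 24, 20, 28, 11, 31), (m, s, 24, 20, 6, 23, 34), (m, s, 26, 33, 28, 11, 31), (m, s, 26, 33, 6, 23, 34)}
π_{E, D, B} gives {(m, 11, 1), (m, 11, 20), (m, 11, 33), (m, 11, 4), (m, 23, 1), (m, 23, 20), (m, 23, 33), (m, 23, 4)}.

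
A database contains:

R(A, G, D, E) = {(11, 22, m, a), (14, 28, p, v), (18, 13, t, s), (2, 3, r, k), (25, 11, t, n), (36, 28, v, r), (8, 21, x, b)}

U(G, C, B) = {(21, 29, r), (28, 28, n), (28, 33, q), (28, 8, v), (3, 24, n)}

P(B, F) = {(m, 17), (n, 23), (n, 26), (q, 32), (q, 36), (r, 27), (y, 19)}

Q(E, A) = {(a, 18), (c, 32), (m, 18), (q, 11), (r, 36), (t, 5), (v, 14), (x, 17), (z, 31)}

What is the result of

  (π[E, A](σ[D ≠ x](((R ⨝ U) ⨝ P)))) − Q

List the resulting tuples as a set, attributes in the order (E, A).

Natural join on G: {(14, 28, p, v, 28, n), (14, 28, p, v, 33, q), (14, 28, p, v, 8, v), (2, 3, r, k, 24, n), (36, 28, v, r, 28, n), (36, 28, v, r, 33, q), (36, 28, v, r, 8, v), (8, 21, x, b, 29, r)}
Natural join on B: {(14, 28, p, v, 28, n, 23), (14, 28, p, v, 28, n, 26), (14, 28, p, v, 33, q, 32), (14, 28, p, v, 33, q, 36), (2, 3, r, k, 24, n, 23), (2, 3, r, k, 24, n, 26), (36, 28, v, r, 28, n, 23), (36, 28, v, r, 28, n, 26), (36, 28, v, r, 33, q, 32), (36, 28, v, r, 33, q, 36), (8, 21, x, b, 29, r, 27)}
Selection D ≠ x: {(14, 28, p, v, 28, n, 23), (14, 28, p, v, 28, n, 26), (14, 28, p, v, 33, q, 32), (14, 28, p, v, 33, q, 36), (2, 3, r, k, 24, n, 23), (2, 3, r, k, 24, n, 26), (36, 28, v, r, 28, n, 23), (36, 28, v, r, 28, n, 26), (36, 28, v, r, 33, q, 32), (36, 28, v, r, 33, q, 36)}
Projecting to E, A (7 duplicate(s) eliminated): {(k, 2), (r, 36), (v, 14)}
Set difference of the two operands is {(k, 2)}.

{(k, 2)}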